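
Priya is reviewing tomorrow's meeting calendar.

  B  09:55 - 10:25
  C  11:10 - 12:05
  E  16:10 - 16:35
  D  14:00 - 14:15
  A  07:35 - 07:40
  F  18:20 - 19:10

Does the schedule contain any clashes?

Two intervals overlap when each starts before the other ends.
Sorted by start: A, B, C, D, E, F.
B starts after A ends; A is clear from here.
C starts after B ends; B is clear from here.
D starts after C ends; C is clear from here.
E starts after D ends; D is clear from here.
F starts after E ends.
Every pair is clear; the schedule has no overlaps.

No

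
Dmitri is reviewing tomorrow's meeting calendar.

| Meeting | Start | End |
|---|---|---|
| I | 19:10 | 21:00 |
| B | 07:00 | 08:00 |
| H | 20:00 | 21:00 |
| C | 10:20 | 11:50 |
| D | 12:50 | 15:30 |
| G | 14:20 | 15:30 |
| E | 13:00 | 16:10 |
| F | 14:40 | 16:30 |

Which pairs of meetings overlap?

Sorted by start: B, C, D, E, G, F, I, H.
C starts after B ends, so nothing later overlaps B either.
D starts after C ends, so nothing later overlaps C either.
E starts before D ends → D and E overlap.
G starts before D ends → D and G overlap.
F starts before D ends → D and F overlap.
I starts after D ends, so nothing later overlaps D either.
G starts before E ends → E and G overlap.
F starts before E ends → E and F overlap.
I starts after E ends, so nothing later overlaps E either.
F starts before G ends → G and F overlap.
I starts after G ends, so nothing later overlaps G either.
I starts after F ends, so nothing later overlaps F either.
H starts before I ends → I and H overlap.

D & E, D & F, D & G, E & F, E & G, F & G, H & I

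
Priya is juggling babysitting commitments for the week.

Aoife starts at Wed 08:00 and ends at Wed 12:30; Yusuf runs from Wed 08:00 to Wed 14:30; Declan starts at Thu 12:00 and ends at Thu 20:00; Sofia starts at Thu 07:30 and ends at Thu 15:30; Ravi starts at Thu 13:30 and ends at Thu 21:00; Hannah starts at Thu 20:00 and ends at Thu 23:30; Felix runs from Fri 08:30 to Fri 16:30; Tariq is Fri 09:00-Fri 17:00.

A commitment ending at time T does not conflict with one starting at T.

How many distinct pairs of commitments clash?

Two intervals overlap when each starts before the other ends.
Sorted by start: Aoife, Yusuf, Sofia, Declan, Ravi, Hannah, Felix, Tariq.
Yusuf starts before Aoife ends → Aoife and Yusuf overlap.
Sofia starts after Aoife ends — done with Aoife.
Sofia starts after Yusuf ends — done with Yusuf.
Declan starts before Sofia ends → Sofia and Declan overlap.
Ravi starts before Sofia ends → Sofia and Ravi overlap.
Hannah starts after Sofia ends — done with Sofia.
Ravi starts before Declan ends → Declan and Ravi overlap.
Hannah starts exactly when Declan ends (back-to-back, no overlap) — done with Declan.
Hannah starts before Ravi ends → Ravi and Hannah overlap.
Felix starts after Ravi ends — done with Ravi.
Felix starts after Hannah ends — done with Hannah.
Tariq starts before Felix ends → Felix and Tariq overlap.
Overlapping pairs: Aoife & Yusuf, Declan & Ravi, Declan & Sofia, Felix & Tariq, Hannah & Ravi, Ravi & Sofia — 6 in total.

6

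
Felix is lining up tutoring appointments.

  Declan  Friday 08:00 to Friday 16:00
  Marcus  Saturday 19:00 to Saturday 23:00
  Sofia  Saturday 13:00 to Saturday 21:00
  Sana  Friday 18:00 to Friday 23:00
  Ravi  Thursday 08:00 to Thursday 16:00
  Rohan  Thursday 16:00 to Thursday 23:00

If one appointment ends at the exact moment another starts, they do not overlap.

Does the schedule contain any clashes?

Yes

Check each pair: they overlap iff neither finishes before the other starts.
Sorted by start: Ravi, Rohan, Declan, Sana, Sofia, Marcus.
Rohan starts exactly when Ravi ends (back-to-back, no overlap), so nothing later overlaps Ravi either.
Declan starts after Rohan ends, so nothing later overlaps Rohan either.
Sana starts after Declan ends, so nothing later overlaps Declan either.
Sofia starts after Sana ends, so nothing later overlaps Sana either.
Marcus starts before Sofia ends → Sofia and Marcus overlap.
That's a conflict, so the schedule is not conflict-free.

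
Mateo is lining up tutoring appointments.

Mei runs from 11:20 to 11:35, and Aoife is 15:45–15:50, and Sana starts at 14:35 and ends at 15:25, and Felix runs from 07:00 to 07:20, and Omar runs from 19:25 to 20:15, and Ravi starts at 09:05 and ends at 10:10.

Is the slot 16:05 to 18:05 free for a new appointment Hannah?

Felix: ends 07:20 at or before Hannah starts 16:05 → clear.
Ravi: ends 10:10 at or before Hannah starts 16:05 → clear.
Mei: ends 11:35 at or before Hannah starts 16:05 → clear.
Sana: ends 15:25 at or before Hannah starts 16:05 → clear.
Aoife: ends 15:50 at or before Hannah starts 16:05 → clear.
Omar: starts 19:25 at or after Hannah ends 18:05 → clear.

Yes — the slot is free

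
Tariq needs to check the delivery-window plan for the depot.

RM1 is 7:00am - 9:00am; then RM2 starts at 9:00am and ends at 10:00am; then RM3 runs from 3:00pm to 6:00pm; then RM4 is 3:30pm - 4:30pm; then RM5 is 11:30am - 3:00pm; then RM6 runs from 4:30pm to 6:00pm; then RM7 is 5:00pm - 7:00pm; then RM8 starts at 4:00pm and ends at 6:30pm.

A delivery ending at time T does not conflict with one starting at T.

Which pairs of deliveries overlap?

Two intervals overlap when each starts before the other ends.
Sorted by start: RM1, RM2, RM5, RM3, RM4, RM8, RM6, RM7.
RM2 starts exactly when RM1 ends (back-to-back, no overlap); RM1 is clear from here.
RM5 starts after RM2 ends; RM2 is clear from here.
RM3 starts exactly when RM5 ends (back-to-back, no overlap); RM5 is clear from here.
RM4 starts before RM3 ends → RM3 and RM4 overlap.
RM8 starts before RM3 ends → RM3 and RM8 overlap.
RM6 starts before RM3 ends → RM3 and RM6 overlap.
RM7 starts before RM3 ends → RM3 and RM7 overlap.
RM8 starts before RM4 ends → RM4 and RM8 overlap.
RM6 starts exactly when RM4 ends (back-to-back, no overlap); RM4 is clear from here.
RM6 starts before RM8 ends → RM8 and RM6 overlap.
RM7 starts before RM8 ends → RM8 and RM7 overlap.
RM7 starts before RM6 ends → RM6 and RM7 overlap.

RM3 & RM4, RM3 & RM6, RM3 & RM7, RM3 & RM8, RM4 & RM8, RM6 & RM7, RM6 & RM8, RM7 & RM8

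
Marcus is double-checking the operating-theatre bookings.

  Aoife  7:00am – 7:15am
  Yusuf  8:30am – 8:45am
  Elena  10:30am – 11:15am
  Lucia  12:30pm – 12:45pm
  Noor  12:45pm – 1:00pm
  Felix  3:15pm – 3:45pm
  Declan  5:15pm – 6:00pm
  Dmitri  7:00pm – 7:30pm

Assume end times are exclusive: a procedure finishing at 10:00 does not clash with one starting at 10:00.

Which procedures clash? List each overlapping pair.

no conflicts

Sorted by start: Aoife, Yusuf, Elena, Lucia, Noor, Felix, Declan, Dmitri.
Yusuf starts after Aoife ends; Aoife is clear from here.
Elena starts after Yusuf ends; Yusuf is clear from here.
Lucia starts after Elena ends; Elena is clear from here.
Noor starts exactly when Lucia ends (back-to-back, no overlap); Lucia is clear from here.
Felix starts after Noor ends; Noor is clear from here.
Declan starts after Felix ends; Felix is clear from here.
Dmitri starts after Declan ends.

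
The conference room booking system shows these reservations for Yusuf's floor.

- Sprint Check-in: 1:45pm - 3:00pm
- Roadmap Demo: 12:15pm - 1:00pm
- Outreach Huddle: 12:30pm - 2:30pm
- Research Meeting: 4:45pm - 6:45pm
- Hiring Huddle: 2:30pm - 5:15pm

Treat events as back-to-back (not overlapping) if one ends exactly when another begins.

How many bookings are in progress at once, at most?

Sweep the timeline, counting +1 at each start and −1 at each end (ends before starts at a tie):
12:15pm start Roadmap Demo → 1
12:30pm start Outreach Huddle → 2
1:00pm end Roadmap Demo → 1
1:45pm start Sprint Check-in → 2
2:30pm end Outreach Huddle → 1
2:30pm start Hiring Huddle → 2
3:00pm end Sprint Check-in → 1
4:45pm start Research Meeting → 2
5:15pm end Hiring Huddle → 1
6:45pm end Research Meeting → 0
Peak is 2, at 12:30pm (Outreach Huddle, Roadmap Demo).

2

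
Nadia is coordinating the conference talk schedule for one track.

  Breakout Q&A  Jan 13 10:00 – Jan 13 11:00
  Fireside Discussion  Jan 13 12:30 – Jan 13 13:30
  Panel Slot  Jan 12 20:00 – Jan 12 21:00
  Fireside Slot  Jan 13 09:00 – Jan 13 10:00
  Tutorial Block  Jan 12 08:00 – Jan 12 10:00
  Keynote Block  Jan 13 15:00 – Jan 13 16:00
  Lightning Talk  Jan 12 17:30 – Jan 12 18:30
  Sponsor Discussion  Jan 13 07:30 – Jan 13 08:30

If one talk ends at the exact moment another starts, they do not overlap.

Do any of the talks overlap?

Sorted by start: Tutorial Block, Lightning Talk, Panel Slot, Sponsor Discussion, Fireside Slot, Breakout Q&A, Fireside Discussion, Keynote Block.
Lightning Talk starts after Tutorial Block ends — done with Tutorial Block.
Panel Slot starts after Lightning Talk ends — done with Lightning Talk.
Sponsor Discussion starts after Panel Slot ends — done with Panel Slot.
Fireside Slot starts after Sponsor Discussion ends — done with Sponsor Discussion.
Breakout Q&A starts exactly when Fireside Slot ends (back-to-back, no overlap) — done with Fireside Slot.
Fireside Discussion starts after Breakout Q&A ends — done with Breakout Q&A.
Keynote Block starts after Fireside Discussion ends.
Every pair is clear; the schedule has no overlaps.

No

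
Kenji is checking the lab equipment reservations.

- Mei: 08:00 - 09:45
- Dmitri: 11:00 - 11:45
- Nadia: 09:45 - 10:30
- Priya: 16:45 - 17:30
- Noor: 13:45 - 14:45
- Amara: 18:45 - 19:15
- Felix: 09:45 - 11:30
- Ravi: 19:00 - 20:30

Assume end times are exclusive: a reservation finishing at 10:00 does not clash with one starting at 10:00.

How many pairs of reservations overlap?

3

Two intervals overlap when each starts before the other ends.
Sorted by start: Mei, Nadia, Felix, Dmitri, Noor, Priya, Amara, Ravi.
Nadia starts exactly when Mei ends (back-to-back, no overlap); Mei is clear from here.
Felix starts before Nadia ends → Nadia and Felix overlap.
Dmitri starts after Nadia ends; Nadia is clear from here.
Dmitri starts before Felix ends → Felix and Dmitri overlap.
Noor starts after Felix ends; Felix is clear from here.
Noor starts after Dmitri ends; Dmitri is clear from here.
Priya starts after Noor ends; Noor is clear from here.
Amara starts after Priya ends; Priya is clear from here.
Ravi starts before Amara ends → Amara and Ravi overlap.
Overlapping pairs: Amara & Ravi, Dmitri & Felix, Felix & Nadia — 3 in total.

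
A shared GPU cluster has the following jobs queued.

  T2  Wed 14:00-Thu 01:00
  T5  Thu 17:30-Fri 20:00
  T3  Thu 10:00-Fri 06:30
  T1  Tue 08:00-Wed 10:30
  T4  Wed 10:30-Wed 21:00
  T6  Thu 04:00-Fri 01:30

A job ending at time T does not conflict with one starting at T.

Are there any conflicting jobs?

Two intervals overlap when each starts before the other ends.
Sorted by start: T1, T4, T2, T6, T3, T5.
T4 starts exactly when T1 ends (back-to-back, no overlap), so nothing later overlaps T1 either.
T2 starts before T4 ends → T4 and T2 overlap.
That's a conflict, so the schedule is not conflict-free.

Yes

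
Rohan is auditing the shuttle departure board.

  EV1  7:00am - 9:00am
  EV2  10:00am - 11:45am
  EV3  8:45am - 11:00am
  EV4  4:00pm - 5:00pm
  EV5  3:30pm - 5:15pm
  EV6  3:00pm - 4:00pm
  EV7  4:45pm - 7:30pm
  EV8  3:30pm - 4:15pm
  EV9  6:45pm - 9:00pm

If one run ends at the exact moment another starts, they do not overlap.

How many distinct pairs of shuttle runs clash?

Check each pair: they overlap iff neither finishes before the other starts.
Sorted by start: EV1, EV3, EV2, EV6, EV5, EV8, EV4, EV7, EV9.
EV3 starts before EV1 ends → EV1 and EV3 overlap.
EV2 starts after EV1 ends — done with EV1.
EV2 starts before EV3 ends → EV3 and EV2 overlap.
EV6 starts after EV3 ends — done with EV3.
EV6 starts after EV2 ends — done with EV2.
EV5 starts before EV6 ends → EV6 and EV5 overlap.
EV8 starts before EV6 ends → EV6 and EV8 overlap.
EV4 starts exactly when EV6 ends (back-to-back, no overlap) — done with EV6.
EV8 starts before EV5 ends → EV5 and EV8 overlap.
EV4 starts before EV5 ends → EV5 and EV4 overlap.
EV7 starts before EV5 ends → EV5 and EV7 overlap.
EV9 starts after EV5 ends.
EV4 starts before EV8 ends → EV8 and EV4 overlap.
EV7 starts after EV8 ends — done with EV8.
EV7 starts before EV4 ends → EV4 and EV7 overlap.
EV9 starts after EV4 ends.
EV9 starts before EV7 ends → EV7 and EV9 overlap.
Overlapping pairs: EV1 & EV3, EV2 & EV3, EV4 & EV5, EV4 & EV7, EV4 & EV8, EV5 & EV6, EV5 & EV7, EV5 & EV8, EV6 & EV8, EV7 & EV9 — 10 in total.

10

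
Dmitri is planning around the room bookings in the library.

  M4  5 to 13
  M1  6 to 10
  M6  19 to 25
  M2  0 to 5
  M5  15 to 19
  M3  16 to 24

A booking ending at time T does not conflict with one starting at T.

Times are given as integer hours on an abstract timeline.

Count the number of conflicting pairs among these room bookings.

3

Check each pair: they overlap iff neither finishes before the other starts.
Sorted by start: M2, M4, M1, M5, M3, M6.
M4 starts exactly when M2 ends (back-to-back, no overlap), so M2 has no further overlaps.
M1 starts before M4 ends → M4 and M1 overlap.
M5 starts after M4 ends, so M4 has no further overlaps.
M5 starts after M1 ends, so M1 has no further overlaps.
M3 starts before M5 ends → M5 and M3 overlap.
M6 starts exactly when M5 ends (back-to-back, no overlap).
M6 starts before M3 ends → M3 and M6 overlap.
Overlapping pairs: M1 & M4, M3 & M5, M3 & M6 — 3 in total.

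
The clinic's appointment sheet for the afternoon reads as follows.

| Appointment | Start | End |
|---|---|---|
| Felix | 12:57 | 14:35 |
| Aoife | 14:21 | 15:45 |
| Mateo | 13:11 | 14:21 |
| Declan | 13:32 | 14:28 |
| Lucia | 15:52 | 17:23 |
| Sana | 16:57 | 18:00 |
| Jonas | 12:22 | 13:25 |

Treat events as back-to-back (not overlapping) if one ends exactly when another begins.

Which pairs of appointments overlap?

Two intervals overlap when each starts before the other ends.
Sorted by start: Jonas, Felix, Mateo, Declan, Aoife, Lucia, Sana.
Felix starts before Jonas ends → Jonas and Felix overlap.
Mateo starts before Jonas ends → Jonas and Mateo overlap.
Declan starts after Jonas ends; Jonas is clear from here.
Mateo starts before Felix ends → Felix and Mateo overlap.
Declan starts before Felix ends → Felix and Declan overlap.
Aoife starts before Felix ends → Felix and Aoife overlap.
Lucia starts after Felix ends; Felix is clear from here.
Declan starts before Mateo ends → Mateo and Declan overlap.
Aoife starts exactly when Mateo ends (back-to-back, no overlap); Mateo is clear from here.
Aoife starts before Declan ends → Declan and Aoife overlap.
Lucia starts after Declan ends; Declan is clear from here.
Lucia starts after Aoife ends; Aoife is clear from here.
Sana starts before Lucia ends → Lucia and Sana overlap.

Aoife & Declan, Aoife & Felix, Declan & Felix, Declan & Mateo, Felix & Jonas, Felix & Mateo, Jonas & Mateo, Lucia & Sana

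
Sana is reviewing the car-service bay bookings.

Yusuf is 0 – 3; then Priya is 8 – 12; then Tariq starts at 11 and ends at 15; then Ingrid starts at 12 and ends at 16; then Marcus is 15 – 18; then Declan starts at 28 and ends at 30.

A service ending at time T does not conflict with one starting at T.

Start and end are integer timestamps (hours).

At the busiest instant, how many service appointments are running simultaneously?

2

Walk through starts and ends in time order (an end at T is processed before a start at T):
0 start Yusuf → 1
3 end Yusuf → 0
8 start Priya → 1
11 start Tariq → 2
12 end Priya → 1
12 start Ingrid → 2
15 end Tariq → 1
15 start Marcus → 2
16 end Ingrid → 1
18 end Marcus → 0
28 start Declan → 1
30 end Declan → 0
Peak is 2, at 11 (Priya, Tariq).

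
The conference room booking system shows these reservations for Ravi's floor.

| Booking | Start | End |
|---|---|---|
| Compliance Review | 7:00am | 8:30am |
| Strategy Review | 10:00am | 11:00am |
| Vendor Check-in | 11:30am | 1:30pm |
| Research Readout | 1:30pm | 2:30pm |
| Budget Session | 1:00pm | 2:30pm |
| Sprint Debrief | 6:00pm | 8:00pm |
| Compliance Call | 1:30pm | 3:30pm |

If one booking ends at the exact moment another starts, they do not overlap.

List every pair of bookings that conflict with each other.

Budget Session & Compliance Call, Budget Session & Research Readout, Budget Session & Vendor Check-in, Compliance Call & Research Readout

Sorted by start: Compliance Review, Strategy Review, Vendor Check-in, Budget Session, Research Readout, Compliance Call, Sprint Debrief.
Strategy Review starts after Compliance Review ends, so nothing later overlaps Compliance Review either.
Vendor Check-in starts after Strategy Review ends, so nothing later overlaps Strategy Review either.
Budget Session starts before Vendor Check-in ends → Vendor Check-in and Budget Session overlap.
Research Readout starts exactly when Vendor Check-in ends (back-to-back, no overlap), so nothing later overlaps Vendor Check-in either.
Research Readout starts before Budget Session ends → Budget Session and Research Readout overlap.
Compliance Call starts before Budget Session ends → Budget Session and Compliance Call overlap.
Sprint Debrief starts after Budget Session ends.
Compliance Call starts before Research Readout ends → Research Readout and Compliance Call overlap.
Sprint Debrief starts after Research Readout ends.
Sprint Debrief starts after Compliance Call ends.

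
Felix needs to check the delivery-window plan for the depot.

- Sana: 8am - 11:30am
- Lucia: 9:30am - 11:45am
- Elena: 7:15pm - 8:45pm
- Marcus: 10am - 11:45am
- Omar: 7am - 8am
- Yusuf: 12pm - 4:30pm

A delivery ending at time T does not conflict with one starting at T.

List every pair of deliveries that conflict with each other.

Sorted by start: Omar, Sana, Lucia, Marcus, Yusuf, Elena.
Sana starts exactly when Omar ends (back-to-back, no overlap) — done with Omar.
Lucia starts before Sana ends → Sana and Lucia overlap.
Marcus starts before Sana ends → Sana and Marcus overlap.
Yusuf starts after Sana ends — done with Sana.
Marcus starts before Lucia ends → Lucia and Marcus overlap.
Yusuf starts after Lucia ends — done with Lucia.
Yusuf starts after Marcus ends — done with Marcus.
Elena starts after Yusuf ends.

Lucia & Marcus, Lucia & Sana, Marcus & Sana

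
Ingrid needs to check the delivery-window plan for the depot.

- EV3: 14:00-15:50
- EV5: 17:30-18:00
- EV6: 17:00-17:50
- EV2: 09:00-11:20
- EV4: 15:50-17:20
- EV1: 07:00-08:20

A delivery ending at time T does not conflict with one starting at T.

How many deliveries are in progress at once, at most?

Sweep the timeline, counting +1 at each start and −1 at each end (ends before starts at a tie):
07:00 start EV1 → 1
08:20 end EV1 → 0
09:00 start EV2 → 1
11:20 end EV2 → 0
14:00 start EV3 → 1
15:50 end EV3 → 0
15:50 start EV4 → 1
17:00 start EV6 → 2
17:20 end EV4 → 1
17:30 start EV5 → 2
17:50 end EV6 → 1
18:00 end EV5 → 0
Peak is 2, at 17:00 (EV4, EV6).

2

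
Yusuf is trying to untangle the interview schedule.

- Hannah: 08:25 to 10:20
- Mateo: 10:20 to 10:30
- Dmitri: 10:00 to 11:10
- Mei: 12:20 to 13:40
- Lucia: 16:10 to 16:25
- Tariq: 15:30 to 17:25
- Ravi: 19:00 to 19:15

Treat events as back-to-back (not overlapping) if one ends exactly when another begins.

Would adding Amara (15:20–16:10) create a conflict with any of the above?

Yes — it overlaps Tariq

Hannah: ends 10:20 at or before Amara starts 15:20 → clear.
Dmitri: ends 11:10 at or before Amara starts 15:20 → clear.
Mateo: ends 10:30 at or before Amara starts 15:20 → clear.
Mei: ends 13:40 at or before Amara starts 15:20 → clear.
Tariq: starts 15:30 before Amara ends 16:10, and ends 17:25 after Amara starts 15:20 → overlap.
Lucia: starts 16:10 at or after Amara ends 16:10 → clear.
Ravi: starts 19:00 at or after Amara ends 16:10 → clear.
Amara overlaps Tariq.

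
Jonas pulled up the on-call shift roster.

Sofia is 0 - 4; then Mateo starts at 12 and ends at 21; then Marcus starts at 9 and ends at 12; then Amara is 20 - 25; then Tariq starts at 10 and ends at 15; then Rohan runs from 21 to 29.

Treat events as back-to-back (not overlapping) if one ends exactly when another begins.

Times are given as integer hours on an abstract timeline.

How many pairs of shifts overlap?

4

Check each pair: they overlap iff neither finishes before the other starts.
Sorted by start: Sofia, Marcus, Tariq, Mateo, Amara, Rohan.
Marcus starts after Sofia ends, so Sofia has no further overlaps.
Tariq starts before Marcus ends → Marcus and Tariq overlap.
Mateo starts exactly when Marcus ends (back-to-back, no overlap), so Marcus has no further overlaps.
Mateo starts before Tariq ends → Tariq and Mateo overlap.
Amara starts after Tariq ends, so Tariq has no further overlaps.
Amara starts before Mateo ends → Mateo and Amara overlap.
Rohan starts exactly when Mateo ends (back-to-back, no overlap).
Rohan starts before Amara ends → Amara and Rohan overlap.
Overlapping pairs: Amara & Mateo, Amara & Rohan, Marcus & Tariq, Mateo & Tariq — 4 in total.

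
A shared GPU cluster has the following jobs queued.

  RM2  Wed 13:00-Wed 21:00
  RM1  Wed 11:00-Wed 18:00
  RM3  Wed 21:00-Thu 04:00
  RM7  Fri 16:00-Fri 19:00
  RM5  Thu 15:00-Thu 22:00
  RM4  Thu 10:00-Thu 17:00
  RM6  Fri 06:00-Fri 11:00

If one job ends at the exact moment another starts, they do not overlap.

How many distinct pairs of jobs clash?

2

Sorted by start: RM1, RM2, RM3, RM4, RM5, RM6, RM7.
RM2 starts before RM1 ends → RM1 and RM2 overlap.
RM3 starts after RM1 ends — done with RM1.
RM3 starts exactly when RM2 ends (back-to-back, no overlap) — done with RM2.
RM4 starts after RM3 ends — done with RM3.
RM5 starts before RM4 ends → RM4 and RM5 overlap.
RM6 starts after RM4 ends — done with RM4.
RM6 starts after RM5 ends — done with RM5.
RM7 starts after RM6 ends.
Overlapping pairs: RM1 & RM2, RM4 & RM5 — 2 in total.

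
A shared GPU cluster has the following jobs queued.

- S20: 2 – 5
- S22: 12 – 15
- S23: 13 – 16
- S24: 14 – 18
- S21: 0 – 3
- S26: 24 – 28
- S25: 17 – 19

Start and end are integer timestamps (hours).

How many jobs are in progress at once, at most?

3

Sort all start/end points and keep a running count:
0 start S21 → 1
2 start S20 → 2
3 end S21 → 1
5 end S20 → 0
12 start S22 → 1
13 start S23 → 2
14 start S24 → 3
15 end S22 → 2
16 end S23 → 1
17 start S25 → 2
18 end S24 → 1
19 end S25 → 0
24 start S26 → 1
28 end S26 → 0
Peak is 3, at 14 (S22, S23, S24).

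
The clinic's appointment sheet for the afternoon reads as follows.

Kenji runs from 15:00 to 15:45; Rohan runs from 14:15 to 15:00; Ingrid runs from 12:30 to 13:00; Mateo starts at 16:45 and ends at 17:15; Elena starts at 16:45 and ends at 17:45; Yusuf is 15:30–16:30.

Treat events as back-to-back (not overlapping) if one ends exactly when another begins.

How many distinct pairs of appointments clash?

Two intervals overlap when each starts before the other ends.
Sorted by start: Ingrid, Rohan, Kenji, Yusuf, Mateo, Elena.
Rohan starts after Ingrid ends — done with Ingrid.
Kenji starts exactly when Rohan ends (back-to-back, no overlap) — done with Rohan.
Yusuf starts before Kenji ends → Kenji and Yusuf overlap.
Mateo starts after Kenji ends — done with Kenji.
Mateo starts after Yusuf ends — done with Yusuf.
Elena starts before Mateo ends → Mateo and Elena overlap.
Overlapping pairs: Elena & Mateo, Kenji & Yusuf — 2 in total.

2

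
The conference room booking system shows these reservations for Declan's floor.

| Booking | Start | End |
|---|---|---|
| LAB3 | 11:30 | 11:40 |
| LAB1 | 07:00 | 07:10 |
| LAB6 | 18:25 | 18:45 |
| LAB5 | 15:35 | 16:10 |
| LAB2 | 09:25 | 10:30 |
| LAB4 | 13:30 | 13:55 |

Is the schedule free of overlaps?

Yes

Sorted by start: LAB1, LAB2, LAB3, LAB4, LAB5, LAB6.
LAB2 starts after LAB1 ends, so LAB1 has no further overlaps.
LAB3 starts after LAB2 ends, so LAB2 has no further overlaps.
LAB4 starts after LAB3 ends, so LAB3 has no further overlaps.
LAB5 starts after LAB4 ends, so LAB4 has no further overlaps.
LAB6 starts after LAB5 ends.
Every pair is clear; the schedule has no overlaps.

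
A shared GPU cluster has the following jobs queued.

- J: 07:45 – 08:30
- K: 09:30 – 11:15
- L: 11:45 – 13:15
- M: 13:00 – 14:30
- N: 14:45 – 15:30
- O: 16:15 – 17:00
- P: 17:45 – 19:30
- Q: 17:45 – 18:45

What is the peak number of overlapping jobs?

Sweep the timeline, counting +1 at each start and −1 at each end (ends before starts at a tie):
07:45 start J → 1
08:30 end J → 0
09:30 start K → 1
11:15 end K → 0
11:45 start L → 1
13:00 start M → 2
13:15 end L → 1
14:30 end M → 0
14:45 start N → 1
15:30 end N → 0
16:15 start O → 1
17:00 end O → 0
17:45 start P → 1
17:45 start Q → 2
18:45 end Q → 1
19:30 end P → 0
Peak is 2, at 13:00 (L, M).

2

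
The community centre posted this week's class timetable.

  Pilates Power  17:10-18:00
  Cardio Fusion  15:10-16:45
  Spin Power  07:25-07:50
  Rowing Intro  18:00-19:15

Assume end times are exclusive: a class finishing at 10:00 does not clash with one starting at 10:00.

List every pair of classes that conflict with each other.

Sorted by start: Spin Power, Cardio Fusion, Pilates Power, Rowing Intro.
Cardio Fusion starts after Spin Power ends — done with Spin Power.
Pilates Power starts after Cardio Fusion ends — done with Cardio Fusion.
Rowing Intro starts exactly when Pilates Power ends (back-to-back, no overlap).

no overlapping pairs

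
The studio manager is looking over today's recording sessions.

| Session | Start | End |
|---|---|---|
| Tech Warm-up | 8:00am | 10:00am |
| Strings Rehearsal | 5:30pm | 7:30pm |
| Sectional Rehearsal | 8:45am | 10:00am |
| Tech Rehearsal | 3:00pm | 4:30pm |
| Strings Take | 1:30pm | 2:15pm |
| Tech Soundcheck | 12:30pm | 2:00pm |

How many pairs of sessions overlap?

Two intervals overlap when each starts before the other ends.
Sorted by start: Tech Warm-up, Sectional Rehearsal, Tech Soundcheck, Strings Take, Tech Rehearsal, Strings Rehearsal.
Sectional Rehearsal starts before Tech Warm-up ends → Tech Warm-up and Sectional Rehearsal overlap.
Tech Soundcheck starts after Tech Warm-up ends; Tech Warm-up is clear from here.
Tech Soundcheck starts after Sectional Rehearsal ends; Sectional Rehearsal is clear from here.
Strings Take starts before Tech Soundcheck ends → Tech Soundcheck and Strings Take overlap.
Tech Rehearsal starts after Tech Soundcheck ends; Tech Soundcheck is clear from here.
Tech Rehearsal starts after Strings Take ends; Strings Take is clear from here.
Strings Rehearsal starts after Tech Rehearsal ends.
Overlapping pairs: Sectional Rehearsal & Tech Warm-up, Strings Take & Tech Soundcheck — 2 in total.

2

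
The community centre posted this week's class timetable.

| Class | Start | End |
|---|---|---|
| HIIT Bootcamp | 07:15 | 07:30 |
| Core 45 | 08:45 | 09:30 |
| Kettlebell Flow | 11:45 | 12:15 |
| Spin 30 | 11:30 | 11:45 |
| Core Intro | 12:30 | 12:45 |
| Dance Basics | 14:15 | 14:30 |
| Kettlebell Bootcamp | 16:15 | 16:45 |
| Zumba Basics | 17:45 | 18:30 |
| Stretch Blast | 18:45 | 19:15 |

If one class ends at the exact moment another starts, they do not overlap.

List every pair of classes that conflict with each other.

none

Sorted by start: HIIT Bootcamp, Core 45, Spin 30, Kettlebell Flow, Core Intro, Dance Basics, Kettlebell Bootcamp, Zumba Basics, Stretch Blast.
Core 45 starts after HIIT Bootcamp ends, so nothing later overlaps HIIT Bootcamp either.
Spin 30 starts after Core 45 ends, so nothing later overlaps Core 45 either.
Kettlebell Flow starts exactly when Spin 30 ends (back-to-back, no overlap), so nothing later overlaps Spin 30 either.
Core Intro starts after Kettlebell Flow ends, so nothing later overlaps Kettlebell Flow either.
Dance Basics starts after Core Intro ends, so nothing later overlaps Core Intro either.
Kettlebell Bootcamp starts after Dance Basics ends, so nothing later overlaps Dance Basics either.
Zumba Basics starts after Kettlebell Bootcamp ends, so nothing later overlaps Kettlebell Bootcamp either.
Stretch Blast starts after Zumba Basics ends.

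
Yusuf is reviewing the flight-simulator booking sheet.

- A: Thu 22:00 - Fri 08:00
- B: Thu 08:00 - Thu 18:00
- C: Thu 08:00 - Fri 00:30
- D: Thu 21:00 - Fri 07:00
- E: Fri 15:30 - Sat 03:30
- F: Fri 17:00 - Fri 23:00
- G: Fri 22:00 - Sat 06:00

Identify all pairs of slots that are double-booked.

A & C, A & D, B & C, C & D, E & F, E & G, F & G

Sorted by start: B, C, D, A, E, F, G.
C starts before B ends → B and C overlap.
D starts after B ends, so nothing later overlaps B either.
D starts before C ends → C and D overlap.
A starts before C ends → C and A overlap.
E starts after C ends, so nothing later overlaps C either.
A starts before D ends → D and A overlap.
E starts after D ends, so nothing later overlaps D either.
E starts after A ends, so nothing later overlaps A either.
F starts before E ends → E and F overlap.
G starts before E ends → E and G overlap.
G starts before F ends → F and G overlap.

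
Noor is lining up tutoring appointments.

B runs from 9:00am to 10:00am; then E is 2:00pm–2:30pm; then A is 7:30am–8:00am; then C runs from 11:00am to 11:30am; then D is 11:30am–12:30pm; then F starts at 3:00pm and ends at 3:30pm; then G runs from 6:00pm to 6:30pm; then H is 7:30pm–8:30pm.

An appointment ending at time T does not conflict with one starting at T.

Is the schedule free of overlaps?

Sorted by start: A, B, C, D, E, F, G, H.
B starts after A ends, so A has no further overlaps.
C starts after B ends, so B has no further overlaps.
D starts exactly when C ends (back-to-back, no overlap), so C has no further overlaps.
E starts after D ends, so D has no further overlaps.
F starts after E ends, so E has no further overlaps.
G starts after F ends, so F has no further overlaps.
H starts after G ends.
Every pair is clear; the schedule has no overlaps.

Yes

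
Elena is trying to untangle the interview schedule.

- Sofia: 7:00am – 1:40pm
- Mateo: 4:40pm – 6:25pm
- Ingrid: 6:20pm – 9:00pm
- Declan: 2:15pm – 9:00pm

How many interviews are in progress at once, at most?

3

Walk through starts and ends in time order (an end at T is processed before a start at T):
7:00am start Sofia → 1
1:40pm end Sofia → 0
2:15pm start Declan → 1
4:40pm start Mateo → 2
6:20pm start Ingrid → 3
6:25pm end Mateo → 2
9:00pm end Declan → 1
9:00pm end Ingrid → 0
Peak is 3, at 6:20pm (Declan, Ingrid, Mateo).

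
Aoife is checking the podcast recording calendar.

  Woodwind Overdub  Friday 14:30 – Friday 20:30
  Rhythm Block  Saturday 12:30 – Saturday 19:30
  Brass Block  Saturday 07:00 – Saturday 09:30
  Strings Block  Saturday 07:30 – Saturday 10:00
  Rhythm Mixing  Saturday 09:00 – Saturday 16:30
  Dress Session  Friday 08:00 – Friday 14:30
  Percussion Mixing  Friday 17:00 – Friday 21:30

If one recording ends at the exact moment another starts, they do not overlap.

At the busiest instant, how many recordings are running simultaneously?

3

Sort all start/end points and keep a running count:
Friday 08:00 start Dress Session → 1
Friday 14:30 end Dress Session → 0
Friday 14:30 start Woodwind Overdub → 1
Friday 17:00 start Percussion Mixing → 2
Friday 20:30 end Woodwind Overdub → 1
Friday 21:30 end Percussion Mixing → 0
Saturday 07:00 start Brass Block → 1
Saturday 07:30 start Strings Block → 2
Saturday 09:00 start Rhythm Mixing → 3
Saturday 09:30 end Brass Block → 2
Saturday 10:00 end Strings Block → 1
Saturday 12:30 start Rhythm Block → 2
Saturday 16:30 end Rhythm Mixing → 1
Saturday 19:30 end Rhythm Block → 0
Peak is 3, at Saturday 09:00 (Brass Block, Rhythm Mixing, Strings Block).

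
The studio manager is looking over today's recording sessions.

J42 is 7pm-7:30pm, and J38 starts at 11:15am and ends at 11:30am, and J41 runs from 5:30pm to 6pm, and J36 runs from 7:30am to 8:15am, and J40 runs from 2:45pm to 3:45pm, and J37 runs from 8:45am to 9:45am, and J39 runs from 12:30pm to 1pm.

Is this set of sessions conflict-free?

Sorted by start: J36, J37, J38, J39, J40, J41, J42.
J37 starts after J36 ends; J36 is clear from here.
J38 starts after J37 ends; J37 is clear from here.
J39 starts after J38 ends; J38 is clear from here.
J40 starts after J39 ends; J39 is clear from here.
J41 starts after J40 ends; J40 is clear from here.
J42 starts after J41 ends.
Every pair is clear; the schedule has no overlaps.

Yes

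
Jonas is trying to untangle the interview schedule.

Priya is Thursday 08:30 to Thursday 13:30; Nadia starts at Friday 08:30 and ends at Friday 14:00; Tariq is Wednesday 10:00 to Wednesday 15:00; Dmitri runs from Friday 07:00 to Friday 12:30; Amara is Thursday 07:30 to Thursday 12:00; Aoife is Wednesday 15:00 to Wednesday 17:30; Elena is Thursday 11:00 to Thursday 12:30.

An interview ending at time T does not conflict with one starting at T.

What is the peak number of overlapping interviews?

Walk through starts and ends in time order (an end at T is processed before a start at T):
Wednesday 10:00 start Tariq → 1
Wednesday 15:00 end Tariq → 0
Wednesday 15:00 start Aoife → 1
Wednesday 17:30 end Aoife → 0
Thursday 07:30 start Amara → 1
Thursday 08:30 start Priya → 2
Thursday 11:00 start Elena → 3
Thursday 12:00 end Amara → 2
Thursday 12:30 end Elena → 1
Thursday 13:30 end Priya → 0
Friday 07:00 start Dmitri → 1
Friday 08:30 start Nadia → 2
Friday 12:30 end Dmitri → 1
Friday 14:00 end Nadia → 0
Peak is 3, at Thursday 11:00 (Amara, Elena, Priya).

3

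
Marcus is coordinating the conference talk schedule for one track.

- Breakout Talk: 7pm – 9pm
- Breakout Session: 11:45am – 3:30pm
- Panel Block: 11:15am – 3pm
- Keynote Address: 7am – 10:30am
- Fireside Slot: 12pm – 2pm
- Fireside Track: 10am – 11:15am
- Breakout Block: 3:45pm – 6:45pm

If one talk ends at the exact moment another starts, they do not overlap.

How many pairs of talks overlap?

Check each pair: they overlap iff neither finishes before the other starts.
Sorted by start: Keynote Address, Fireside Track, Panel Block, Breakout Session, Fireside Slot, Breakout Block, Breakout Talk.
Fireside Track starts before Keynote Address ends → Keynote Address and Fireside Track overlap.
Panel Block starts after Keynote Address ends; Keynote Address is clear from here.
Panel Block starts exactly when Fireside Track ends (back-to-back, no overlap); Fireside Track is clear from here.
Breakout Session starts before Panel Block ends → Panel Block and Breakout Session overlap.
Fireside Slot starts before Panel Block ends → Panel Block and Fireside Slot overlap.
Breakout Block starts after Panel Block ends; Panel Block is clear from here.
Fireside Slot starts before Breakout Session ends → Breakout Session and Fireside Slot overlap.
Breakout Block starts after Breakout Session ends; Breakout Session is clear from here.
Breakout Block starts after Fireside Slot ends; Fireside Slot is clear from here.
Breakout Talk starts after Breakout Block ends.
Overlapping pairs: Breakout Session & Fireside Slot, Breakout Session & Panel Block, Fireside Slot & Panel Block, Fireside Track & Keynote Address — 4 in total.

4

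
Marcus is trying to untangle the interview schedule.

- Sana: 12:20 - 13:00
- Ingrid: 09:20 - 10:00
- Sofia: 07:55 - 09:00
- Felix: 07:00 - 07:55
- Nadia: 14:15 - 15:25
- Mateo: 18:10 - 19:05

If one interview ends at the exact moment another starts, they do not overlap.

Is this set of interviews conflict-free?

Check each pair: they overlap iff neither finishes before the other starts.
Sorted by start: Felix, Sofia, Ingrid, Sana, Nadia, Mateo.
Sofia starts exactly when Felix ends (back-to-back, no overlap); Felix is clear from here.
Ingrid starts after Sofia ends; Sofia is clear from here.
Sana starts after Ingrid ends; Ingrid is clear from here.
Nadia starts after Sana ends; Sana is clear from here.
Mateo starts after Nadia ends.
Every pair is clear; the schedule has no overlaps.

Yes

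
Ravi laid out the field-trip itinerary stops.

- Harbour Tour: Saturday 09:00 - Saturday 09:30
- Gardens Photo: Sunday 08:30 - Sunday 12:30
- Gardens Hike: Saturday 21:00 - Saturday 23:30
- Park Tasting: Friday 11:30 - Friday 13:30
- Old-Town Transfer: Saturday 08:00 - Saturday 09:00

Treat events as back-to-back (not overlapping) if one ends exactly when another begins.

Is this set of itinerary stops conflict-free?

Sorted by start: Park Tasting, Old-Town Transfer, Harbour Tour, Gardens Hike, Gardens Photo.
Old-Town Transfer starts after Park Tasting ends; Park Tasting is clear from here.
Harbour Tour starts exactly when Old-Town Transfer ends (back-to-back, no overlap); Old-Town Transfer is clear from here.
Gardens Hike starts after Harbour Tour ends; Harbour Tour is clear from here.
Gardens Photo starts after Gardens Hike ends.
Every pair is clear; the schedule has no overlaps.

Yes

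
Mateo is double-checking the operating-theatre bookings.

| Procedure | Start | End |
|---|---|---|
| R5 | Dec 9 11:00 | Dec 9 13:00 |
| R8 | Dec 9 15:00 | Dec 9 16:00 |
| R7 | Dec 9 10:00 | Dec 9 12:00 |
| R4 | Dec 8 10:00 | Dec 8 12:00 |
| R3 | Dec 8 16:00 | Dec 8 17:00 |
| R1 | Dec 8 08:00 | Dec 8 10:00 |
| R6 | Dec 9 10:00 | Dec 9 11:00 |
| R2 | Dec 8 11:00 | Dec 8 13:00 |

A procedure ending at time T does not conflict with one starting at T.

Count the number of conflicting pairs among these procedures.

3

Sorted by start: R1, R4, R2, R3, R6, R7, R5, R8.
R4 starts exactly when R1 ends (back-to-back, no overlap) — done with R1.
R2 starts before R4 ends → R4 and R2 overlap.
R3 starts after R4 ends — done with R4.
R3 starts after R2 ends — done with R2.
R6 starts after R3 ends — done with R3.
R7 starts before R6 ends → R6 and R7 overlap.
R5 starts exactly when R6 ends (back-to-back, no overlap) — done with R6.
R5 starts before R7 ends → R7 and R5 overlap.
R8 starts after R7 ends.
R8 starts after R5 ends.
Overlapping pairs: R2 & R4, R5 & R7, R6 & R7 — 3 in total.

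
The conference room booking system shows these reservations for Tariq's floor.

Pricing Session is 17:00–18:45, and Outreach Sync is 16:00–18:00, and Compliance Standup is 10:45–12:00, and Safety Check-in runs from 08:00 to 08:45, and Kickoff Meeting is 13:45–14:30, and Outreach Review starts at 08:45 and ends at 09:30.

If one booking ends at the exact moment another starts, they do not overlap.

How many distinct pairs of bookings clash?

1

Two intervals overlap when each starts before the other ends.
Sorted by start: Safety Check-in, Outreach Review, Compliance Standup, Kickoff Meeting, Outreach Sync, Pricing Session.
Outreach Review starts exactly when Safety Check-in ends (back-to-back, no overlap), so Safety Check-in has no further overlaps.
Compliance Standup starts after Outreach Review ends, so Outreach Review has no further overlaps.
Kickoff Meeting starts after Compliance Standup ends, so Compliance Standup has no further overlaps.
Outreach Sync starts after Kickoff Meeting ends, so Kickoff Meeting has no further overlaps.
Pricing Session starts before Outreach Sync ends → Outreach Sync and Pricing Session overlap.
Overlapping pairs: Outreach Sync & Pricing Session — 1 in total.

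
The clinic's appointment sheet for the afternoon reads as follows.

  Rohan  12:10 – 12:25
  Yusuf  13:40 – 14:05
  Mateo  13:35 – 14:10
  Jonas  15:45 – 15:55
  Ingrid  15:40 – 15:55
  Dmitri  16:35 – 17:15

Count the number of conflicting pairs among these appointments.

2

Check each pair: they overlap iff neither finishes before the other starts.
Sorted by start: Rohan, Mateo, Yusuf, Ingrid, Jonas, Dmitri.
Mateo starts after Rohan ends, so nothing later overlaps Rohan either.
Yusuf starts before Mateo ends → Mateo and Yusuf overlap.
Ingrid starts after Mateo ends, so nothing later overlaps Mateo either.
Ingrid starts after Yusuf ends, so nothing later overlaps Yusuf either.
Jonas starts before Ingrid ends → Ingrid and Jonas overlap.
Dmitri starts after Ingrid ends.
Dmitri starts after Jonas ends.
Overlapping pairs: Ingrid & Jonas, Mateo & Yusuf — 2 in total.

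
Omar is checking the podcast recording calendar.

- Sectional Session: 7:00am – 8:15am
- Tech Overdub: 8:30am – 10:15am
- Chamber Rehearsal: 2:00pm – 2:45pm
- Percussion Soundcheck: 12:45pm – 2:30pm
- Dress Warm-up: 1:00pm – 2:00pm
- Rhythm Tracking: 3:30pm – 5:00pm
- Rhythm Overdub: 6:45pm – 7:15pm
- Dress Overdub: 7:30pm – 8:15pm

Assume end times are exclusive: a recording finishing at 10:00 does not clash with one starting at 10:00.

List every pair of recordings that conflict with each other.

Two intervals overlap when each starts before the other ends.
Sorted by start: Sectional Session, Tech Overdub, Percussion Soundcheck, Dress Warm-up, Chamber Rehearsal, Rhythm Tracking, Rhythm Overdub, Dress Overdub.
Tech Overdub starts after Sectional Session ends, so Sectional Session has no further overlaps.
Percussion Soundcheck starts after Tech Overdub ends, so Tech Overdub has no further overlaps.
Dress Warm-up starts before Percussion Soundcheck ends → Percussion Soundcheck and Dress Warm-up overlap.
Chamber Rehearsal starts before Percussion Soundcheck ends → Percussion Soundcheck and Chamber Rehearsal overlap.
Rhythm Tracking starts after Percussion Soundcheck ends, so Percussion Soundcheck has no further overlaps.
Chamber Rehearsal starts exactly when Dress Warm-up ends (back-to-back, no overlap), so Dress Warm-up has no further overlaps.
Rhythm Tracking starts after Chamber Rehearsal ends, so Chamber Rehearsal has no further overlaps.
Rhythm Overdub starts after Rhythm Tracking ends, so Rhythm Tracking has no further overlaps.
Dress Overdub starts after Rhythm Overdub ends.

Chamber Rehearsal & Percussion Soundcheck, Dress Warm-up & Percussion Soundcheck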